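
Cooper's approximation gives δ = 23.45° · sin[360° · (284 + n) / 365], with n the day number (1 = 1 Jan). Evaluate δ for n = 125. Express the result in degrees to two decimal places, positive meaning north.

+16.11°

360 × (284 + 125) / 365 = 403.397°; sin(403.397°) = 0.6870.
δ = 23.45 × 0.6870 = 16.110° ≈ +16.11°.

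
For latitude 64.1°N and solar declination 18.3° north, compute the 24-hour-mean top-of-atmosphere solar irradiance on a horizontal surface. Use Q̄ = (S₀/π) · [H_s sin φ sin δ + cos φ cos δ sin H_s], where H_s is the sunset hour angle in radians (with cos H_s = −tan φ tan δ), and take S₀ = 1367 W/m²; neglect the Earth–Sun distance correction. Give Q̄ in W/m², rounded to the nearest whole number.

The sunset hour angle satisfies cos H_s = −tan φ tan δ = -0.6811, giving H_s = 132.93°. In radians, H_s = 2.3201.
H_s sin φ sin δ = 2.3201 × 0.8996 × 0.3140 = 0.6554.
cos φ cos δ sin H_s = 0.4368 × 0.9494 × 0.7322 = 0.3036.
Q̄ = (1367/π) × (0.6554 + 0.3036) = 435.13 × 0.9590 = 417.29 W/m².

417 W/m²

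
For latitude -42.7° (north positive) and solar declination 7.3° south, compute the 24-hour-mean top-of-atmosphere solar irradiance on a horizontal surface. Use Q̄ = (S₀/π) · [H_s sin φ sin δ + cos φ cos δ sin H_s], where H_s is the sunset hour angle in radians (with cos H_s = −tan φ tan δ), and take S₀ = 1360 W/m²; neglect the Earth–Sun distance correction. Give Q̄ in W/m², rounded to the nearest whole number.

376 W/m²

−tan φ tan δ = −(-0.9228)(-0.1281) = -0.1182; H_s = arccos(-0.1182) = 96.79°. In radians, H_s = 1.6893.
H_s sin φ sin δ = 1.6893 × -0.6782 × -0.1271 = 0.1456.
cos φ cos δ sin H_s = 0.7349 × 0.9919 × 0.9930 = 0.7238.
Q̄ = (1360/π) × (0.1456 + 0.7238) = 432.90 × 0.8694 = 376.36 W/m².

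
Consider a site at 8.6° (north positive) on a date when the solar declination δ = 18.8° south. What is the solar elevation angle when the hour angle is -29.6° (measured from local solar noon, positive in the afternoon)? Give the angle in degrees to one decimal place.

cos θ_z = sin(8.6°) sin(-18.8°) + cos(8.6°) cos(-18.8°) cos(-29.60°) = -0.0482 + 0.8139 = 0.7657.
θ_z = arccos(0.7657) = 40.03°, so the elevation is 90° − 40.03° = 49.97°.

50.0°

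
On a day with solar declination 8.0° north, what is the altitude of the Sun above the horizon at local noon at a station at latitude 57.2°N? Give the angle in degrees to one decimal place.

40.8°

At local solar noon the hour angle is zero, so the elevation is 90° − |φ − δ| = 90° − |57.2° − (8.0°)| = 90° − 49.2° = 40.8°.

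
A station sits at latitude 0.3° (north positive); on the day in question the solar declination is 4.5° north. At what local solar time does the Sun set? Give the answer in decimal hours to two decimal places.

18.00 h

The sunset hour angle satisfies cos H_s = −tan φ tan δ = -0.0004, giving H_s = 90.02°.
Sunset is at 12 + H_s/15 = 12 + 6.001 = 18.001 h local solar time.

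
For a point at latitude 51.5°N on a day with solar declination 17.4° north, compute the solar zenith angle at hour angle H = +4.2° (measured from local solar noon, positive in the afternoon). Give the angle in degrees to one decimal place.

34.3°

cos θ_z = sin(51.5°) sin(17.4°) + cos(51.5°) cos(17.4°) cos(4.20°) = 0.2340 + 0.5924 = 0.8264.
θ_z = arccos(0.8264) = 34.27°.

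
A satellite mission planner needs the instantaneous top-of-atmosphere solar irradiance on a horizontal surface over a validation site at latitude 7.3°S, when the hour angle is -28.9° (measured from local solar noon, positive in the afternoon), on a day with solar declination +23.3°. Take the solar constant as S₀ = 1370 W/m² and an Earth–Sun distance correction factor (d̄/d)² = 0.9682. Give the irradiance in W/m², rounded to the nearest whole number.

cos θ_z = sin(-7.3°) sin(23.3°) + cos(-7.3°) cos(23.3°) cos(-28.90°) = -0.0503 + 0.7975 = 0.7472.
Top-of-atmosphere irradiance = S₀ (d̄/d)² cos θ_z = 1370 × 0.9682 × 0.7472 = 991.11 W/m².

991 W/m²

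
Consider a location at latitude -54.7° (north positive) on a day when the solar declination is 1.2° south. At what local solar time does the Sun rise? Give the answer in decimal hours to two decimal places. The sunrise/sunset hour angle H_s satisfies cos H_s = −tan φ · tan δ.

5.89 h

The sunset hour angle satisfies cos H_s = −tan φ tan δ = -0.0296, giving H_s = 91.70°.
Sunrise is at 12 − H_s/15 = 12 − 6.113 = 5.887 h local solar time.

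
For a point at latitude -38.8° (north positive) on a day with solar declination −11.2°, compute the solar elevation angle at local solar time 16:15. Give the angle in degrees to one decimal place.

27.4°

Hour angle H = 15° × (16.25 − 12) = 63.75°.
With φ = -38.8°, δ = -11.2°, H = 63.75°: sin φ sin δ = 0.1217, cos φ cos δ cos H = 0.3381, so cos θ_z = 0.4598.
θ_z = arccos(0.4598) = 62.63°, so the elevation is 90° − 62.63° = 27.37°.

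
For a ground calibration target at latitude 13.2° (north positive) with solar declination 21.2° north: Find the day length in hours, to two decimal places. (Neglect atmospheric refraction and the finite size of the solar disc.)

12.70 hours

The sunset hour angle satisfies cos H_s = −tan φ tan δ = -0.0910, giving H_s = 95.22°.
Day length = 2 H_s / 15° h⁻¹ = 190.44° / 15 = 12.696 h.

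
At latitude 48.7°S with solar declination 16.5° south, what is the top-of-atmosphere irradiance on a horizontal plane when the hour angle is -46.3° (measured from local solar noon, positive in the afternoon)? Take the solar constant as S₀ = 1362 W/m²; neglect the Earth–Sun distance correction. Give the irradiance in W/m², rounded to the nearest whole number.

cos θ_z = sin(-48.7°) sin(-16.5°) + cos(-48.7°) cos(-16.5°) cos(-46.30°) = 0.2134 + 0.4372 = 0.6506.
Top-of-atmosphere irradiance = S₀ cos θ_z = 1362 × 0.6506 = 886.12 W/m².

886 W/m²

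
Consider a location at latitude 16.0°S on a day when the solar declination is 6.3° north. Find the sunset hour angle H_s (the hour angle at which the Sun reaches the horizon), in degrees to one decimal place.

88.2°

−tan φ tan δ = −(-0.2867)(0.1104) = 0.0317; H_s = arccos(0.0317) = 88.18°.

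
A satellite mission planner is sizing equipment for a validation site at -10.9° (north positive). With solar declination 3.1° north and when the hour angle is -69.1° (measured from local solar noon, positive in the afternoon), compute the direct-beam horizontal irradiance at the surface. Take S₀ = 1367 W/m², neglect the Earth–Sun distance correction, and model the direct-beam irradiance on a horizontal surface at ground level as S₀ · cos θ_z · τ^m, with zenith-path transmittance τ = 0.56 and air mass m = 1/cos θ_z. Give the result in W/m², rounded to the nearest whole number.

84 W/m²

cos θ_z = sin φ sin δ + cos φ cos δ cos H = (-0.1891)(0.0541) + (0.9820)(0.9985)(0.3567) = 0.3395.
Air mass m = 1/cos θ_z = 1/0.3395 = 2.946; τ^m = 0.56^2.946 = 0.1812.
Surface direct beam = 1367 × 0.3395 × 0.1812 = 84.09 W/m².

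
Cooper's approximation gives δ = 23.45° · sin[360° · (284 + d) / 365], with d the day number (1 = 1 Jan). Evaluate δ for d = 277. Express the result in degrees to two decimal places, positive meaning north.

-5.40°

360 × (284 + 277) / 365 = 553.315°; sin(553.315°) = -0.2303.
δ = 23.45 × -0.2303 = -5.401° ≈ -5.40°.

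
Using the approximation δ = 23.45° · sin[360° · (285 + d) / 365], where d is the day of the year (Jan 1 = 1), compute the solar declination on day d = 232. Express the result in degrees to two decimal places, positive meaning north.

+11.75°

360 × (285 + 232) / 365 = 509.918°; sin(509.918°) = 0.5012.
δ = 23.45 × 0.5012 = 11.753° ≈ +11.75°.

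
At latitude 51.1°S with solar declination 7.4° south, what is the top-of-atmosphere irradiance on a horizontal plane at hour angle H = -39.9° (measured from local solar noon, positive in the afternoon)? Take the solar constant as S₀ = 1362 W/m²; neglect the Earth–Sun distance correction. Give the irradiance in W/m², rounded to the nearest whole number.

With φ = -51.1°, δ = -7.4°, H = -39.90°: sin φ sin δ = 0.1002, cos φ cos δ cos H = 0.4777, so cos θ_z = 0.5779.
Top-of-atmosphere irradiance = S₀ cos θ_z = 1362 × 0.5779 = 787.10 W/m².

787 W/m²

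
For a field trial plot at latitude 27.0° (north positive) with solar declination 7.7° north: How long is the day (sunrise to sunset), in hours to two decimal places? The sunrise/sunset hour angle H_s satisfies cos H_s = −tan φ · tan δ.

−tan φ tan δ = −(0.5095)(0.1352) = -0.0689; H_s = arccos(-0.0689) = 93.95°.
Day length = 2 H_s / 15° h⁻¹ = 187.90° / 15 = 12.527 h.

12.53 hours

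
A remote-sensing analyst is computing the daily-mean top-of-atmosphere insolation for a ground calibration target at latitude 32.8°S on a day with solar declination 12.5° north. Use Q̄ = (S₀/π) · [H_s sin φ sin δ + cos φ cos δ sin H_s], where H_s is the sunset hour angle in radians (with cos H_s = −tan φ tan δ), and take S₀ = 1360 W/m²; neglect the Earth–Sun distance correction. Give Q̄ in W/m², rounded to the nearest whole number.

The sunset hour angle satisfies cos H_s = −tan φ tan δ = 0.1429, giving H_s = 81.78°. In radians, H_s = 1.4273.
H_s sin φ sin δ = 1.4273 × -0.5417 × 0.2164 = -0.1673.
cos φ cos δ sin H_s = 0.8406 × 0.9763 × 0.9897 = 0.8122.
Q̄ = (1360/π) × (-0.1673 + 0.8122) = 432.90 × 0.6449 = 279.18 W/m².

279 W/m²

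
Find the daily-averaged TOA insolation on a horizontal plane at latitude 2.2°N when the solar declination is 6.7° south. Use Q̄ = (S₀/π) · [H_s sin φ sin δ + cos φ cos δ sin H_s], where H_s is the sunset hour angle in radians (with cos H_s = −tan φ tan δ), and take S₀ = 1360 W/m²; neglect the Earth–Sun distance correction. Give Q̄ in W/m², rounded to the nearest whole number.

427 W/m²

−tan φ tan δ = −(0.0384)(-0.1175) = 0.0045; H_s = arccos(0.0045) = 89.74°. In radians, H_s = 1.5663.
H_s sin φ sin δ = 1.5663 × 0.0384 × -0.1167 = -0.0070.
cos φ cos δ sin H_s = 0.9993 × 0.9932 × 1.0000 = 0.9925.
Q̄ = (1360/π) × (-0.0070 + 0.9925) = 432.90 × 0.9855 = 426.62 W/m².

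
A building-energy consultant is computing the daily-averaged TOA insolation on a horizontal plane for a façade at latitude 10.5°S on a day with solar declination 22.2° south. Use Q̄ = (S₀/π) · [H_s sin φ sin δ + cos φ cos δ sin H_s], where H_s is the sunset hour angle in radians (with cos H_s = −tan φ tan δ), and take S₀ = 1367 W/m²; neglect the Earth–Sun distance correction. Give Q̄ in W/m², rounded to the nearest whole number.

444 W/m²

cos H_s = −tan(-10.5°) · tan(-22.2°) = -0.0756, so H_s = arccos(-0.0756) = 94.34°. In radians, H_s = 1.6465.
H_s sin φ sin δ = 1.6465 × -0.1822 × -0.3778 = 0.1133.
cos φ cos δ sin H_s = 0.9833 × 0.9259 × 0.9971 = 0.9078.
Q̄ = (1367/π) × (0.1133 + 0.9078) = 435.13 × 1.0211 = 444.31 W/m².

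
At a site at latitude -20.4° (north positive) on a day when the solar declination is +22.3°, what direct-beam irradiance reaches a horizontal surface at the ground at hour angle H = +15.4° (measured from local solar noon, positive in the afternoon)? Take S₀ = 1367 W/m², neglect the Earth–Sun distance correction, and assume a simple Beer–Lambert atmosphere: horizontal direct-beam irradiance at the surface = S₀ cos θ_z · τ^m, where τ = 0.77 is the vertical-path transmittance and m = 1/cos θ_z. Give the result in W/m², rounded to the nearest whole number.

cos θ_z = sin φ sin δ + cos φ cos δ cos H = (-0.3486)(0.3795) + (0.9373)(0.9252)(0.9641) = 0.7038.
Air mass m = 1/cos θ_z = 1/0.7038 = 1.421; τ^m = 0.77^1.421 = 0.6898.
Surface direct beam = 1367 × 0.7038 × 0.6898 = 663.65 W/m².

664 W/m²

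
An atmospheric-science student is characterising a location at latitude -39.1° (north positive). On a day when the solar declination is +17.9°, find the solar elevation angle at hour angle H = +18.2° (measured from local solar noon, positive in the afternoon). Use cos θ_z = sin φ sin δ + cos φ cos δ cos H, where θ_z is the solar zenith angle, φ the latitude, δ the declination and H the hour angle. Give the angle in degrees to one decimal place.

cos θ_z = sin φ sin δ + cos φ cos δ cos H = (-0.6307)(0.3074) + (0.7760)(0.9516)(0.9500) = 0.5076.
θ_z = arccos(0.5076) = 59.50°, so the elevation is 90° − 59.50° = 30.50°.

30.5°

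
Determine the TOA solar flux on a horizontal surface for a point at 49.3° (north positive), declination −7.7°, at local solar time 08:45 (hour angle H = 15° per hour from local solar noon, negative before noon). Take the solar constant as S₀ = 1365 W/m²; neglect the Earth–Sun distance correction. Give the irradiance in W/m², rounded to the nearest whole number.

443 W/m²

Hour angle H = 15° × (8.75 − 12) = -48.75°.
With φ = 49.3°, δ = -7.7°, H = -48.75°: sin φ sin δ = -0.1016, cos φ cos δ cos H = 0.4261, so cos θ_z = 0.3245.
Top-of-atmosphere irradiance = S₀ cos θ_z = 1365 × 0.3245 = 442.94 W/m².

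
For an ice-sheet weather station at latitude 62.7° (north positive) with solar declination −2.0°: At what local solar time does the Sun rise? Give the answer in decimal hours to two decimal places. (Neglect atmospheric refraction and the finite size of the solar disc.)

The sunset hour angle satisfies cos H_s = −tan φ tan δ = 0.0677, giving H_s = 86.12°.
Sunrise is at 12 − H_s/15 = 12 − 5.741 = 6.259 h local solar time.

6.26 h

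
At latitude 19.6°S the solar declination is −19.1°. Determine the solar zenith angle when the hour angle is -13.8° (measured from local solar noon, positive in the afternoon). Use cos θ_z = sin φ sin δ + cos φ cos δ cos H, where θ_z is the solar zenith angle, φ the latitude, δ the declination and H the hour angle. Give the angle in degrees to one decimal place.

13.0°

cos θ_z = sin φ sin δ + cos φ cos δ cos H = (-0.3355)(-0.3272) + (0.9421)(0.9449)(0.9711) = 0.9742.
θ_z = arccos(0.9742) = 13.04°.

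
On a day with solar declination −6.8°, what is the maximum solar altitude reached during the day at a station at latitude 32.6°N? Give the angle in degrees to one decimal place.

50.6°

At local solar noon the hour angle is zero, so the elevation is 90° − |φ − δ| = 90° − |32.6° − (-6.8°)| = 90° − 39.4° = 50.6°.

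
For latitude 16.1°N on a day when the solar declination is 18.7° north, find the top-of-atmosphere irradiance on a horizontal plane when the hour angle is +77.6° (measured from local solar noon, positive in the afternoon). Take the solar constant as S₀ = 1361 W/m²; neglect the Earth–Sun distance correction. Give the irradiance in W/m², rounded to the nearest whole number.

387 W/m²

cos θ_z = sin(16.1°) sin(18.7°) + cos(16.1°) cos(18.7°) cos(77.60°) = 0.0889 + 0.1954 = 0.2843.
Top-of-atmosphere irradiance = S₀ cos θ_z = 1361 × 0.2843 = 386.93 W/m².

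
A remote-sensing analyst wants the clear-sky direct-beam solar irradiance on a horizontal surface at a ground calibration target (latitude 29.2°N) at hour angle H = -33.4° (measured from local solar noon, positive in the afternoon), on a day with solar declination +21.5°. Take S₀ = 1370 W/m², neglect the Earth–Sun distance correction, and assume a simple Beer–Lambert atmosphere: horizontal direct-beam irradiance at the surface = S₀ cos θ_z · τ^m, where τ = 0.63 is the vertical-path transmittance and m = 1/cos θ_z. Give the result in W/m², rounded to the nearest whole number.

cos θ_z = sin(29.2°) sin(21.5°) + cos(29.2°) cos(21.5°) cos(-33.40°) = 0.1788 + 0.6780 = 0.8568.
Air mass m = 1/cos θ_z = 1/0.8568 = 1.167; τ^m = 0.63^1.167 = 0.5832.
Surface direct beam = 1370 × 0.8568 × 0.5832 = 684.57 W/m².

685 W/m²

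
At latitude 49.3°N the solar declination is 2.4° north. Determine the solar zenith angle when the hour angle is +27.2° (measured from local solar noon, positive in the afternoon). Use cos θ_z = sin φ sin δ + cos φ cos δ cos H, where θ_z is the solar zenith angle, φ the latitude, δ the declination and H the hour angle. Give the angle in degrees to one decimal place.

52.3°

cos θ_z = sin φ sin δ + cos φ cos δ cos H = (0.7581)(0.0419) + (0.6521)(0.9991)(0.8894) = 0.6112.
θ_z = arccos(0.6112) = 52.32°.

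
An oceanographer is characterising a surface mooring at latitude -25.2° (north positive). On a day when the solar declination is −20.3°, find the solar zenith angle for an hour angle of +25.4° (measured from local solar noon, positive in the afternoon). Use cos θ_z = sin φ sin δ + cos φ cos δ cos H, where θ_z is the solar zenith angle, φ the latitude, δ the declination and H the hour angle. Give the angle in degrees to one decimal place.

cos θ_z = sin φ sin δ + cos φ cos δ cos H = (-0.4258)(-0.3469) + (0.9048)(0.9379)(0.9033) = 0.9143.
θ_z = arccos(0.9143) = 23.89°.

23.9°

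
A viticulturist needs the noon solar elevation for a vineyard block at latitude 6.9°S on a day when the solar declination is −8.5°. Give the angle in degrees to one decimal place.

88.4°

At local solar noon the hour angle is zero, so the elevation is 90° − |φ − δ| = 90° − |-6.9° − (-8.5°)| = 90° − 1.6° = 88.4°.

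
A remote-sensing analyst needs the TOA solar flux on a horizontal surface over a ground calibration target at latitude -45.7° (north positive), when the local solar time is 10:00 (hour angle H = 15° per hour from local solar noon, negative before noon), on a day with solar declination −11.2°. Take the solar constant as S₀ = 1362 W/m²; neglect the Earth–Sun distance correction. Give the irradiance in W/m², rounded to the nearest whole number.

997 W/m²

Hour angle H = 15° × (10 − 12) = -30.00°.
cos θ_z = sin(-45.7°) sin(-11.2°) + cos(-45.7°) cos(-11.2°) cos(-30.00°) = 0.1390 + 0.5933 = 0.7323.
Top-of-atmosphere irradiance = S₀ cos θ_z = 1362 × 0.7323 = 997.39 W/m².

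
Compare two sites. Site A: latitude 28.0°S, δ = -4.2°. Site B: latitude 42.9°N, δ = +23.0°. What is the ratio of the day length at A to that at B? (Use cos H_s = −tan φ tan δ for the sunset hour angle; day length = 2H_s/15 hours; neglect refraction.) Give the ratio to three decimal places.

0.815

A: H_s = arccos(−tan -28.0° · tan -4.2°) = 92.24°, so 2H_s/15 = 12.2987 h.
B: H_s = arccos(−tan 42.9° · tan 23.0°) = 113.23°, so 2H_s/15 = 15.0973 h.
Ratio A/B = 12.2987 / 15.0973 = 0.8146.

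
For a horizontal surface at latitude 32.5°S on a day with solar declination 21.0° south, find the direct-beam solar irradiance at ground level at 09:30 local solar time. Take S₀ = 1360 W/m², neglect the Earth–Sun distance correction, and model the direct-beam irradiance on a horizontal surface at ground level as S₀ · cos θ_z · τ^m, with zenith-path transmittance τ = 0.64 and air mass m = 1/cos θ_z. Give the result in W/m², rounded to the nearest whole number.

644 W/m²

Hour angle H = 15° × (9.5 − 12) = -37.50°.
With φ = -32.5°, δ = -21.0°, H = -37.50°: sin φ sin δ = 0.1926, cos φ cos δ cos H = 0.6247, so cos θ_z = 0.8173.
Air mass m = 1/cos θ_z = 1/0.8173 = 1.224; τ^m = 0.64^1.224 = 0.5791.
Surface direct beam = 1360 × 0.8173 × 0.5791 = 643.69 W/m².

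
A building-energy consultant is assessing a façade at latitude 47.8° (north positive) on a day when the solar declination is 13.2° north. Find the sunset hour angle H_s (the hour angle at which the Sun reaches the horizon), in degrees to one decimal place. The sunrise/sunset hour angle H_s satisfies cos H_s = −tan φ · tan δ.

105.0°

cos H_s = −tan(47.8°) · tan(13.2°) = -0.2587, so H_s = arccos(-0.2587) = 104.99°.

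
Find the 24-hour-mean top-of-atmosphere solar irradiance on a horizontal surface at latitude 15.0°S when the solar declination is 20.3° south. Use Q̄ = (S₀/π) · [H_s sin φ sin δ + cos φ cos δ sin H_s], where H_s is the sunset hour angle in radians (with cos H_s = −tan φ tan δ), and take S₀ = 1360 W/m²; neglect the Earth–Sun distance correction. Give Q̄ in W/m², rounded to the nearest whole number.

−tan φ tan δ = −(-0.2679)(-0.3699) = -0.0991; H_s = arccos(-0.0991) = 95.69°. In radians, H_s = 1.6701.
H_s sin φ sin δ = 1.6701 × -0.2588 × -0.3469 = 0.1499.
cos φ cos δ sin H_s = 0.9659 × 0.9379 × 0.9951 = 0.9015.
Q̄ = (1360/π) × (0.1499 + 0.9015) = 432.90 × 1.0514 = 455.15 W/m².

455 W/m²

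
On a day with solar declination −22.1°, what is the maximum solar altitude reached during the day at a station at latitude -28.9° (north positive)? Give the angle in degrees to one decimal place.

At local solar noon the hour angle is zero, so the elevation is 90° − |φ − δ| = 90° − |-28.9° − (-22.1°)| = 90° − 6.8° = 83.2°.

83.2°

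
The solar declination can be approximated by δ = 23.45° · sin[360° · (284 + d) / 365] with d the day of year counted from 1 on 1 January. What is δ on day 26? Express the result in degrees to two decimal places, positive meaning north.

360 × (284 + 26) / 365 = 305.753°; sin(305.753°) = -0.8115.
δ = 23.45 × -0.8115 = -19.030° ≈ -19.03°.

-19.03°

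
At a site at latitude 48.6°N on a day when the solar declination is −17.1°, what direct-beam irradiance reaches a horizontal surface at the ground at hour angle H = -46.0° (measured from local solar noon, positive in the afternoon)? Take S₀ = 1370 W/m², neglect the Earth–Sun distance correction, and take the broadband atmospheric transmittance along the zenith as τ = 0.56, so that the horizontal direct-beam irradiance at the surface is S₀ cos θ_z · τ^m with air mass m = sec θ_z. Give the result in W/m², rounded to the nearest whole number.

21 W/m²

cos θ_z = sin(48.6°) sin(-17.1°) + cos(48.6°) cos(-17.1°) cos(-46.00°) = -0.2206 + 0.4391 = 0.2185.
Air mass m = 1/cos θ_z = 1/0.2185 = 4.577; τ^m = 0.56^4.577 = 0.0704.
Surface direct beam = 1370 × 0.2185 × 0.0704 = 21.07 W/m².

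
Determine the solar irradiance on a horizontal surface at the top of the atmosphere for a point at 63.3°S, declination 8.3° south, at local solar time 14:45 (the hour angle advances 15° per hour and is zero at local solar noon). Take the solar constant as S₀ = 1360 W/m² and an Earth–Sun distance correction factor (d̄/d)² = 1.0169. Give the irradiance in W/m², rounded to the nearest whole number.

Hour angle H = 15° × (14.75 − 12) = 41.25°.
cos θ_z = sin φ sin δ + cos φ cos δ cos H = (-0.8934)(-0.1444) + (0.4493)(0.9895)(0.7518) = 0.4632.
Top-of-atmosphere irradiance = S₀ (d̄/d)² cos θ_z = 1360 × 1.0169 × 0.4632 = 640.60 W/m².

641 W/m²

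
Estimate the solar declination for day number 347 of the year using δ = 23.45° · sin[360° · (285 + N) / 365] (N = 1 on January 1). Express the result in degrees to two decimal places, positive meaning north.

-23.29°

360 × (285 + 347) / 365 = 623.342°; sin(623.342°) = -0.9933.
δ = 23.45 × -0.9933 = -23.293° ≈ -23.29°.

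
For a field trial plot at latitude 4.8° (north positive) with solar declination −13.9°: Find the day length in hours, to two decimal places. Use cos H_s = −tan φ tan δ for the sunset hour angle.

11.84 hours

−tan φ tan δ = −(0.0840)(-0.2475) = 0.0208; H_s = arccos(0.0208) = 88.81°.
Day length = 2 H_s / 15° h⁻¹ = 177.62° / 15 = 11.841 h.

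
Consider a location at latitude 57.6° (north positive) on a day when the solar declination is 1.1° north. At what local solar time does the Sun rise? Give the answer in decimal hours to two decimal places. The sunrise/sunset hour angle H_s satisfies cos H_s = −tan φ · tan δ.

5.88 h

cos H_s = −tan(57.6°) · tan(1.1°) = -0.0303, so H_s = arccos(-0.0303) = 91.74°.
Sunrise is at 12 − H_s/15 = 12 − 6.116 = 5.884 h local solar time.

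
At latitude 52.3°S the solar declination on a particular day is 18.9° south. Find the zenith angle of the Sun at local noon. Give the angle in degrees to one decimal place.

At local solar noon the hour angle is zero, so the zenith angle is |φ − δ| = |-52.3° − (-18.9°)| = 33.4°.

33.4°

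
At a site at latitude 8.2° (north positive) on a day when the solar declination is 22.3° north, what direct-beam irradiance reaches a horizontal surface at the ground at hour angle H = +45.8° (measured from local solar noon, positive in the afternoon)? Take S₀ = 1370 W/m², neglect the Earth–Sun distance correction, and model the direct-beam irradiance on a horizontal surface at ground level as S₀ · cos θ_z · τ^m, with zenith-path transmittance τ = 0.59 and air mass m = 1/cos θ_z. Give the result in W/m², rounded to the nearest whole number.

443 W/m²

With φ = 8.2°, δ = 22.3°, H = 45.80°: sin φ sin δ = 0.0541, cos φ cos δ cos H = 0.6384, so cos θ_z = 0.6925.
Air mass m = 1/cos θ_z = 1/0.6925 = 1.444; τ^m = 0.59^1.444 = 0.4668.
Surface direct beam = 1370 × 0.6925 × 0.4668 = 442.86 W/m².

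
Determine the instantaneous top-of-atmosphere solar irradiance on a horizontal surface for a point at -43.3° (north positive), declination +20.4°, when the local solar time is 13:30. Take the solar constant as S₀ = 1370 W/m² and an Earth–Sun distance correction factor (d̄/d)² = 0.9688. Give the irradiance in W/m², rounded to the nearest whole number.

519 W/m²

Hour angle H = 15° × (13.5 − 12) = 22.50°.
cos θ_z = sin φ sin δ + cos φ cos δ cos H = (-0.6858)(0.3486) + (0.7278)(0.9373)(0.9239) = 0.3912.
Top-of-atmosphere irradiance = S₀ (d̄/d)² cos θ_z = 1370 × 0.9688 × 0.3912 = 519.22 W/m².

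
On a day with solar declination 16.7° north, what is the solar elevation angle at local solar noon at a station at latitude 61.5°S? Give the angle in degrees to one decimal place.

11.8°

At local solar noon the hour angle is zero, so the elevation is 90° − |φ − δ| = 90° − |-61.5° − (16.7°)| = 90° − 78.2° = 11.8°.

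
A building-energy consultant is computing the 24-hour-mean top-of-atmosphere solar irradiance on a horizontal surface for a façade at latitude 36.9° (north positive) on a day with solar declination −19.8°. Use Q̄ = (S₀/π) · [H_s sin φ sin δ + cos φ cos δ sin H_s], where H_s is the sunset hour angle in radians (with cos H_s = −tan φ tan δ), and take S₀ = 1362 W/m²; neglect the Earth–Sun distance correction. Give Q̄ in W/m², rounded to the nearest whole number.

−tan φ tan δ = −(0.7508)(-0.3600) = 0.2703; H_s = arccos(0.2703) = 74.32°. In radians, H_s = 1.2971.
H_s sin φ sin δ = 1.2971 × 0.6004 × -0.3387 = -0.2638.
cos φ cos δ sin H_s = 0.7997 × 0.9409 × 0.9628 = 0.7244.
Q̄ = (1362/π) × (-0.2638 + 0.7244) = 433.54 × 0.4606 = 199.69 W/m².

200 W/m²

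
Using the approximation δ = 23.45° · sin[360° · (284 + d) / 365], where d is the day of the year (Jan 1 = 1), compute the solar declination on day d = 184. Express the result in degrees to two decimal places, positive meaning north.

+22.97°

360 × (284 + 184) / 365 = 461.589°; sin(461.589°) = 0.9796.
δ = 23.45 × 0.9796 = 22.972° ≈ +22.97°.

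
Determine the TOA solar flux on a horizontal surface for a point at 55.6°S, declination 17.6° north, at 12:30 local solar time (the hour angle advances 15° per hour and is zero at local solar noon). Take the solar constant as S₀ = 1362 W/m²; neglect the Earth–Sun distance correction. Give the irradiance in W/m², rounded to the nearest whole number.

Hour angle H = 15° × (12.5 − 12) = 7.50°.
cos θ_z = sin φ sin δ + cos φ cos δ cos H = (-0.8251)(0.3024) + (0.5650)(0.9532)(0.9914) = 0.2844.
Top-of-atmosphere irradiance = S₀ cos θ_z = 1362 × 0.2844 = 387.35 W/m².

387 W/m²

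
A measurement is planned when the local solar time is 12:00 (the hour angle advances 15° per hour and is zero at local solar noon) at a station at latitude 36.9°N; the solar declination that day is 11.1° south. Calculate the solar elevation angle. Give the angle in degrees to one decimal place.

42.0°

Hour angle H = 15° × (12 − 12) = 0.00°.
With φ = 36.9°, δ = -11.1°, H = 0.00°: sin φ sin δ = -0.1156, cos φ cos δ cos H = 0.7847, so cos θ_z = 0.6691.
θ_z = arccos(0.6691) = 48.00°, so the elevation is 90° − 48.00° = 42.00°.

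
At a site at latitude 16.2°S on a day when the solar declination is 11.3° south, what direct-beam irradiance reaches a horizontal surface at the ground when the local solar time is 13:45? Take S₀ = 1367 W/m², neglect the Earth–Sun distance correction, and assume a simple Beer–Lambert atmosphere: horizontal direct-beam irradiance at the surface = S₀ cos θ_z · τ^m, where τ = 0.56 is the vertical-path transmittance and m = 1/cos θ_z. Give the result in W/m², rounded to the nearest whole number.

Hour angle H = 15° × (13.75 − 12) = 26.25°.
cos θ_z = sin φ sin δ + cos φ cos δ cos H = (-0.2790)(-0.1959) + (0.9603)(0.9806)(0.8969) = 0.8992.
Air mass m = 1/cos θ_z = 1/0.8992 = 1.112; τ^m = 0.56^1.112 = 0.5248.
Surface direct beam = 1367 × 0.8992 × 0.5248 = 645.09 W/m².

645 W/m²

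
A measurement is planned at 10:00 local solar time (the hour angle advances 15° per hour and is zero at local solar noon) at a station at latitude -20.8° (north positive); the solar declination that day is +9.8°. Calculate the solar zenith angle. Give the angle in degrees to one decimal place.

42.5°

Hour angle H = 15° × (10 − 12) = -30.00°.
With φ = -20.8°, δ = 9.8°, H = -30.00°: sin φ sin δ = -0.0604, cos φ cos δ cos H = 0.7978, so cos θ_z = 0.7374.
θ_z = arccos(0.7374) = 42.49°.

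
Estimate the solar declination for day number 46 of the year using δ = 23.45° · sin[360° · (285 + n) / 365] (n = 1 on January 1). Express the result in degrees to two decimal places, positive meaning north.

-12.95°

360 × (285 + 46) / 365 = 326.466°; sin(326.466°) = -0.5524.
δ = 23.45 × -0.5524 = -12.954° ≈ -12.95°.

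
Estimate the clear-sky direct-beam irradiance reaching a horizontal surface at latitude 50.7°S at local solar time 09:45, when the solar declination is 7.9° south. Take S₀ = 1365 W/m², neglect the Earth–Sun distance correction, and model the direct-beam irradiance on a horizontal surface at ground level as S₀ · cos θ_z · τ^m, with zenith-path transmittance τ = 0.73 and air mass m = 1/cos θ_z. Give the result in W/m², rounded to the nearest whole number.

519 W/m²

Hour angle H = 15° × (9.75 − 12) = -33.75°.
cos θ_z = sin φ sin δ + cos φ cos δ cos H = (-0.7738)(-0.1374) + (0.6334)(0.9905)(0.8315) = 0.6280.
Air mass m = 1/cos θ_z = 1/0.6280 = 1.592; τ^m = 0.73^1.592 = 0.6059.
Surface direct beam = 1365 × 0.6280 × 0.6059 = 519.39 W/m².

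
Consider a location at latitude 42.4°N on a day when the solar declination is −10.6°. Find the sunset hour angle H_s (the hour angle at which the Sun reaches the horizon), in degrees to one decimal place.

The sunset hour angle satisfies cos H_s = −tan φ tan δ = 0.1709, giving H_s = 80.16°.

80.2°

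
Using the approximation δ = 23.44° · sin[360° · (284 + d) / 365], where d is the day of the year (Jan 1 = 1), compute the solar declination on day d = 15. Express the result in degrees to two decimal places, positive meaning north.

360 × (284 + 15) / 365 = 294.904°; sin(294.904°) = -0.9070.
δ = 23.44 × -0.9070 = -21.260° ≈ -21.26°.

-21.26°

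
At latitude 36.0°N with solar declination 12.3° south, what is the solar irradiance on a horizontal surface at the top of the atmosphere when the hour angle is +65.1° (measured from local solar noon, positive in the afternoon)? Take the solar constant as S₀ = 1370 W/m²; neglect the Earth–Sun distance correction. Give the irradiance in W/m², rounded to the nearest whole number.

284 W/m²

With φ = 36.0°, δ = -12.3°, H = 65.10°: sin φ sin δ = -0.1252, cos φ cos δ cos H = 0.3328, so cos θ_z = 0.2076.
Top-of-atmosphere irradiance = S₀ cos θ_z = 1370 × 0.2076 = 284.41 W/m².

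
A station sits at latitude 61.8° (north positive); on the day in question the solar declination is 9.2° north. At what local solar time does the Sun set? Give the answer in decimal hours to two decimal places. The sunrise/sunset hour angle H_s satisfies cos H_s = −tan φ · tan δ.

−tan φ tan δ = −(1.8650)(0.1620) = -0.3021; H_s = arccos(-0.3021) = 107.58°.
Sunset is at 12 + H_s/15 = 12 + 7.172 = 19.172 h local solar time.

19.17 h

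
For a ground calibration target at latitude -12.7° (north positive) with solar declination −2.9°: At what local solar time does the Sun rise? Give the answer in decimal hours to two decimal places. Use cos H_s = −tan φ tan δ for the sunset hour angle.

5.96 h

cos H_s = −tan(-12.7°) · tan(-2.9°) = -0.0114, so H_s = arccos(-0.0114) = 90.65°.
Sunrise is at 12 − H_s/15 = 12 − 6.043 = 5.957 h local solar time.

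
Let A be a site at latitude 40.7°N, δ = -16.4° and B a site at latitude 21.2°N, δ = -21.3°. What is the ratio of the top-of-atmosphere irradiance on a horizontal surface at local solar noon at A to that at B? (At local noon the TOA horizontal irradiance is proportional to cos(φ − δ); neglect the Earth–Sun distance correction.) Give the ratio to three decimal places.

A: cos θ_z = cos(40.7° − (-16.4°)) = 0.5432.
B: cos θ_z = cos(21.2° − (-21.3°)) = 0.7373.
Ratio A/B = 0.5432 / 0.7373 = 0.7367.

0.737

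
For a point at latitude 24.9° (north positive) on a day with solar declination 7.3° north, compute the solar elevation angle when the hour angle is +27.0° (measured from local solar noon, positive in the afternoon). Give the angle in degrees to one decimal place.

58.8°

cos θ_z = sin(24.9°) sin(7.3°) + cos(24.9°) cos(7.3°) cos(27.00°) = 0.0535 + 0.8016 = 0.8551.
θ_z = arccos(0.8551) = 31.23°, so the elevation is 90° − 31.23° = 58.77°.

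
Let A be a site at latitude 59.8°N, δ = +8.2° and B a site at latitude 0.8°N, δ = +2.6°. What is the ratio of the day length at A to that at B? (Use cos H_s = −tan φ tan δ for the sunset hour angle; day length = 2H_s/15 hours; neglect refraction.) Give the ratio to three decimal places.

A: H_s = arccos(−tan 59.8° · tan 8.2°) = 104.34°, so 2H_s/15 = 13.9120 h.
B: H_s = arccos(−tan 0.8° · tan 2.6°) = 90.04°, so 2H_s/15 = 12.0053 h.
Ratio A/B = 13.9120 / 12.0053 = 1.1588.

1.159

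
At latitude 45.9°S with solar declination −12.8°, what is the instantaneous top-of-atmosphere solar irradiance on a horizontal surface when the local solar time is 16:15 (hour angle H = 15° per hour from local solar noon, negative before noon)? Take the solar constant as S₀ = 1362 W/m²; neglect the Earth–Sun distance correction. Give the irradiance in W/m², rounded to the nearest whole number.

Hour angle H = 15° × (16.25 − 12) = 63.75°.
With φ = -45.9°, δ = -12.8°, H = 63.75°: sin φ sin δ = 0.1591, cos φ cos δ cos H = 0.3001, so cos θ_z = 0.4592.
Top-of-atmosphere irradiance = S₀ cos θ_z = 1362 × 0.4592 = 625.43 W/m².

625 W/m²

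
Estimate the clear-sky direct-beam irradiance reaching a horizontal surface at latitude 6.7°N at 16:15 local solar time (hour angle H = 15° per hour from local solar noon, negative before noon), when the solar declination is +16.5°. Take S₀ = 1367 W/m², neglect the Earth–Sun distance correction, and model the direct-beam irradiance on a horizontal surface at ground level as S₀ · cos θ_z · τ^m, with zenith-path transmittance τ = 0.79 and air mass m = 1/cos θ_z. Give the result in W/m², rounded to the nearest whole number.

Hour angle H = 15° × (16.25 − 12) = 63.75°.
cos θ_z = sin(6.7°) sin(16.5°) + cos(6.7°) cos(16.5°) cos(63.75°) = 0.0331 + 0.4212 = 0.4543.
Air mass m = 1/cos θ_z = 1/0.4543 = 2.201; τ^m = 0.79^2.201 = 0.5952.
Surface direct beam = 1367 × 0.4543 × 0.5952 = 369.64 W/m².

370 W/m²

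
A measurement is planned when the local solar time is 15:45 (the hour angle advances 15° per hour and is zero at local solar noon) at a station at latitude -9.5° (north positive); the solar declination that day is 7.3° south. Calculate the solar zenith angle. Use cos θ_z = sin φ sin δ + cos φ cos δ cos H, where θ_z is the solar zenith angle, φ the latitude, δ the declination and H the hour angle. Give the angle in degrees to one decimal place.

55.6°

Hour angle H = 15° × (15.75 − 12) = 56.25°.
With φ = -9.5°, δ = -7.3°, H = 56.25°: sin φ sin δ = 0.0210, cos φ cos δ cos H = 0.5435, so cos θ_z = 0.5645.
θ_z = arccos(0.5645) = 55.63°.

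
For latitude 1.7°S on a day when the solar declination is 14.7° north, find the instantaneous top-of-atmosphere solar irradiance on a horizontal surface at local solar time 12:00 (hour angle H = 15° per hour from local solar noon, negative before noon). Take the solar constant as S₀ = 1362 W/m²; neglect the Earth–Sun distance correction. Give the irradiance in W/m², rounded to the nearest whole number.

Hour angle H = 15° × (12 − 12) = 0.00°.
With φ = -1.7°, δ = 14.7°, H = 0.00°: sin φ sin δ = -0.0075, cos φ cos δ cos H = 0.9668, so cos θ_z = 0.9593.
Top-of-atmosphere irradiance = S₀ cos θ_z = 1362 × 0.9593 = 1306.57 W/m².

1307 W/m²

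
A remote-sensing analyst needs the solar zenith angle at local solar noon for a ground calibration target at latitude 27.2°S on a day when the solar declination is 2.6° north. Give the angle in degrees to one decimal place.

At local solar noon the hour angle is zero, so the zenith angle is |φ − δ| = |-27.2° − (2.6°)| = 29.8°.

29.8°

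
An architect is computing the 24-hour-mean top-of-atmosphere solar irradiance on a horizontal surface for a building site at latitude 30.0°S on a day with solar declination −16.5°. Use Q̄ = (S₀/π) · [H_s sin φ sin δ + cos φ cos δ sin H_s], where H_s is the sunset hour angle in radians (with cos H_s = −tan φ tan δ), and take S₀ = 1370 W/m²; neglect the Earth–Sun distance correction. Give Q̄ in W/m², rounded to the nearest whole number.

The sunset hour angle satisfies cos H_s = −tan φ tan δ = -0.1710, giving H_s = 99.85°. In radians, H_s = 1.7427.
H_s sin φ sin δ = 1.7427 × -0.5000 × -0.2840 = 0.2475.
cos φ cos δ sin H_s = 0.8660 × 0.9588 × 0.9853 = 0.8181.
Q̄ = (1370/π) × (0.2475 + 0.8181) = 436.08 × 1.0656 = 464.69 W/m².

465 W/m²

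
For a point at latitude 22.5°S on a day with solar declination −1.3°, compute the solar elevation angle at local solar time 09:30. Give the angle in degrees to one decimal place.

47.9°

Hour angle H = 15° × (9.5 − 12) = -37.50°.
With φ = -22.5°, δ = -1.3°, H = -37.50°: sin φ sin δ = 0.0087, cos φ cos δ cos H = 0.7328, so cos θ_z = 0.7415.
θ_z = arccos(0.7415) = 42.14°, so the elevation is 90° − 42.14° = 47.86°.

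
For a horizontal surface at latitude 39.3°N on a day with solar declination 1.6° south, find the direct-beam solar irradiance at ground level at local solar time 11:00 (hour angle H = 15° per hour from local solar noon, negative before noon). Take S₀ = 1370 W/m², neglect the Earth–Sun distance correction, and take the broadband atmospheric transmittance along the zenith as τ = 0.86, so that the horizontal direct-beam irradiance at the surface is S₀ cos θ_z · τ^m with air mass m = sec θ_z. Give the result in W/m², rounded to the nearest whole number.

Hour angle H = 15° × (11 − 12) = -15.00°.
cos θ_z = sin(39.3°) sin(-1.6°) + cos(39.3°) cos(-1.6°) cos(-15.00°) = -0.0177 + 0.7472 = 0.7295.
Air mass m = 1/cos θ_z = 1/0.7295 = 1.371; τ^m = 0.86^1.371 = 0.8132.
Surface direct beam = 1370 × 0.7295 × 0.8132 = 812.72 W/m².

813 W/m²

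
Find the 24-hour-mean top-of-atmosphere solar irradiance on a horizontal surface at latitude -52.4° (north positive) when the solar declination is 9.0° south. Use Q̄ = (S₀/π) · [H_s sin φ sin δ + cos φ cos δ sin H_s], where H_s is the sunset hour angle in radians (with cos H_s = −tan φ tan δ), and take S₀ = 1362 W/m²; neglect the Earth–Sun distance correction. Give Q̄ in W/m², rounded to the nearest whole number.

351 W/m²

−tan φ tan δ = −(-1.2985)(-0.1584) = -0.2057; H_s = arccos(-0.2057) = 101.87°. In radians, H_s = 1.7780.
H_s sin φ sin δ = 1.7780 × -0.7923 × -0.1564 = 0.2203.
cos φ cos δ sin H_s = 0.6101 × 0.9877 × 0.9786 = 0.5897.
Q̄ = (1362/π) × (0.2203 + 0.5897) = 433.54 × 0.8100 = 351.17 W/m².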